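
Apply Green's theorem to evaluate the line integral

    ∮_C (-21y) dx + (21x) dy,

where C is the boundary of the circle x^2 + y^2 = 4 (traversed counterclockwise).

Green's theorem converts the closed line integral into a double integral over the enclosed region D:

    ∮_C P dx + Q dy = ∬_D (∂Q/∂x - ∂P/∂y) dA.

Here P = -21y, Q = 21x, so

    ∂Q/∂x = 21,    ∂P/∂y = -21,
    ∂Q/∂x - ∂P/∂y = 42.

D is the region x^2 + y^2 ≤ 4. Evaluating the double integral:

In polar coordinates (x = r cos θ, y = r sin θ, dA = r dr dθ) the integrand becomes 42, so

    ∬_D (42) dA = ∫_0^{2π} ∫_0^{2} (42) · r dr dθ.

Inner (r from 0 to 2): 84.
Outer (θ from 0 to 2π): 168π.

Therefore ∮_C P dx + Q dy = 168π.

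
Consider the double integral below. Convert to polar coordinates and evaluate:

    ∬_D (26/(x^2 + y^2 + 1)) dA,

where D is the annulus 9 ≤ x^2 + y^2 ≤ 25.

The region D is 3 ≤ r ≤ 5, 0 ≤ θ ≤ 2π in polar coordinates, where x = r cos(θ), y = r sin(θ), and dA = r dr dθ.

Under the substitution, the integrand becomes 26/(r^2 + 1), so

    ∬_D (26/(x^2 + y^2 + 1)) dA = ∫_{0}^{2π} ∫_{3}^{5} (26/(r^2 + 1)) · r dr dθ.

Inner integral (in r): ∫_{3}^{5} (26/(r^2 + 1)) · r dr = log(302875106592253/1220703125).

Outer integral (in θ): ∫_{0}^{2π} (log(302875106592253/1220703125)) dθ = log((302875106592253/1220703125)^(2π)).

Therefore ∬_D (26/(x^2 + y^2 + 1)) dA = log((302875106592253/1220703125)^(2π)).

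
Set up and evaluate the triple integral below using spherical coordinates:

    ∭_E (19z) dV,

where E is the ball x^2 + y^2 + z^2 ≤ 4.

In spherical coordinates, x = ρ sin(φ) cos(θ), y = ρ sin(φ) sin(θ), z = ρ cos(φ), and dV = ρ^2 sin(φ) dρ dφ dθ.

The integrand becomes 19ρ cos(φ), so

    ∭_E (19z) dV = ∫_{0}^{2π} ∫_{0}^{π} ∫_{0}^{2} (19ρ cos(φ)) · ρ^2 sin(φ) dρ dφ dθ.

Inner (ρ): 38sin(2φ).
Middle (φ): 0.
Outer (θ): 0.

Therefore the triple integral equals 0.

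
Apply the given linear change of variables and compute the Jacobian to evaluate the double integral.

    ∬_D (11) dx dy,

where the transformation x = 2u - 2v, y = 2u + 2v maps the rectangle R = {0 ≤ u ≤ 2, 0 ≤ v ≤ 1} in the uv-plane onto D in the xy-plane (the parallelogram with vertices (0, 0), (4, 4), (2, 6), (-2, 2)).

Compute the Jacobian determinant of (x, y) with respect to (u, v):

    ∂(x,y)/∂(u,v) = | 2  -2 | = (2)(2) - (-2)(2) = 8.
                   | 2  2 |

Its absolute value is |J| = 8 (the area scaling factor).

Substituting x = 2u - 2v, y = 2u + 2v into the integrand,

    11 → 11,

so the integral becomes

    ∬_R (11) · |J| du dv = ∫_0^2 ∫_0^1 (88) dv du.

Inner (v): 88.
Outer (u): 176.

Therefore ∬_D (11) dx dy = 176.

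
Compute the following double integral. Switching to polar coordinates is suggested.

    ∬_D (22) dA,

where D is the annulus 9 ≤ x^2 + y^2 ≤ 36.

The region D is 3 ≤ r ≤ 6, 0 ≤ θ ≤ 2π in polar coordinates, where x = r cos(θ), y = r sin(θ), and dA = r dr dθ.

Under the substitution, the integrand becomes 22, so

    ∬_D (22) dA = ∫_{0}^{2π} ∫_{3}^{6} (22) · r dr dθ.

Inner integral (in r): ∫_{3}^{6} (22) · r dr = 297.

Outer integral (in θ): ∫_{0}^{2π} (297) dθ = 594π.

Therefore ∬_D (22) dA = 594π.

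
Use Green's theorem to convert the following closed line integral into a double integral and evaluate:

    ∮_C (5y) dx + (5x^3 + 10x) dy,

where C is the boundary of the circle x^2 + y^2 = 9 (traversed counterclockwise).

Green's theorem converts the closed line integral into a double integral over the enclosed region D:

    ∮_C P dx + Q dy = ∬_D (∂Q/∂x - ∂P/∂y) dA.

Here P = 5y, Q = 5x^3 + 10x, so

    ∂Q/∂x = 15x^2 + 10,    ∂P/∂y = 5,
    ∂Q/∂x - ∂P/∂y = 15x^2 + 5.

D is the region x^2 + y^2 ≤ 9. Evaluating the double integral:

In polar coordinates (x = r cos θ, y = r sin θ, dA = r dr dθ) the integrand becomes 15r^2cos(θ)^2 + 5, so

    ∬_D (15x^2 + 5) dA = ∫_0^{2π} ∫_0^{3} (15r^2cos(θ)^2 + 5) · r dr dθ.

Inner (r from 0 to 3): 1215cos(θ)^2/4 + 45/2.
Outer (θ from 0 to 2π): 1395π/4.

Therefore ∮_C P dx + Q dy = 1395π/4.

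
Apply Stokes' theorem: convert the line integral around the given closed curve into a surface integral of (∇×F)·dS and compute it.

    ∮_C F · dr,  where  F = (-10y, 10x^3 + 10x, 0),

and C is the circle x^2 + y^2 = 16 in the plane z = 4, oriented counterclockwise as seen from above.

Let S be the flat disk x^2 + y^2 ≤ 16 in the plane z = 4, with upward unit normal n̂ = ẑ. By Stokes' theorem,

    ∮_C F · dr = ∬_S (∇ × F) · n̂ dS = ∬_D (curl F)_z dA,

where D is the disk x^2 + y^2 ≤ 16.

Compute the curl of F = (-10y, 10x^3 + 10x, 0):
    (∇ × F)_x = ∂F_z/∂y - ∂F_y/∂z = 0,
    (∇ × F)_y = ∂F_x/∂z - ∂F_z/∂x = 0,
    (∇ × F)_z = ∂F_y/∂x - ∂F_x/∂y = 30x^2 + 20.

On z = 4, (curl F)_z = 30x^2 + 20.

Convert to polar (x = r cos θ, y = r sin θ, dA = r dr dθ); the integrand becomes 30r^2cos(θ)^2 + 20, so

    ∬_D (curl F)_z dA = ∫_0^{2π} ∫_0^{4} (30r^2cos(θ)^2 + 20) · r dr dθ.

Inner (r from 0 to 4): 1920cos(θ)^2 + 160.
Outer (θ from 0 to 2π): 2240π.

Therefore ∮_C F · dr = 2240π.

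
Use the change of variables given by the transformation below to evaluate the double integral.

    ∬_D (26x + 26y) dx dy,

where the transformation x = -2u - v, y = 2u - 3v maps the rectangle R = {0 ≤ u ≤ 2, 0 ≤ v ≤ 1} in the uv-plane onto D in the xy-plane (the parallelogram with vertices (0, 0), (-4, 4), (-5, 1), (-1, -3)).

Compute the Jacobian determinant of (x, y) with respect to (u, v):

    ∂(x,y)/∂(u,v) = | -2  -1 | = (-2)(-3) - (-1)(2) = 8.
                   | 2  -3 |

Its absolute value is |J| = 8 (the area scaling factor).

Substituting x = -2u - v, y = 2u - 3v into the integrand,

    26x + 26y → -104v,

so the integral becomes

    ∬_R (-104v) · |J| du dv = ∫_0^2 ∫_0^1 (-832v) dv du.

Inner (v): -416.
Outer (u): -832.

Therefore ∬_D (26x + 26y) dx dy = -832.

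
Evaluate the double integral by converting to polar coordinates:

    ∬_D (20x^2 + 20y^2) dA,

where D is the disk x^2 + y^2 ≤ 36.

The region D is 0 ≤ r ≤ 6, 0 ≤ θ ≤ 2π in polar coordinates, where x = r cos(θ), y = r sin(θ), and dA = r dr dθ.

Under the substitution, the integrand becomes 20r^2, so

    ∬_D (20x^2 + 20y^2) dA = ∫_{0}^{2π} ∫_{0}^{6} (20r^2) · r dr dθ.

Inner integral (in r): ∫_{0}^{6} (20r^2) · r dr = 6480.

Outer integral (in θ): ∫_{0}^{2π} (6480) dθ = 12960π.

Therefore ∬_D (20x^2 + 20y^2) dA = 12960π.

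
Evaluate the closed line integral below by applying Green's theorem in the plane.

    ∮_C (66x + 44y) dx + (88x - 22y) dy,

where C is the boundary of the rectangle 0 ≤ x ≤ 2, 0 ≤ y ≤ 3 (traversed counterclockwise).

Green's theorem converts the closed line integral into a double integral over the enclosed region D:

    ∮_C P dx + Q dy = ∬_D (∂Q/∂x - ∂P/∂y) dA.

Here P = 66x + 44y, Q = 88x - 22y, so

    ∂Q/∂x = 88,    ∂P/∂y = 44,
    ∂Q/∂x - ∂P/∂y = 44.

D is the region 0 ≤ x ≤ 2, 0 ≤ y ≤ 3. Evaluating the double integral:

    ∬_D (44) dA = ∫_0^{2} ∫_0^{3} (44) dy dx.

Inner (y from 0 to 3): 132.
Outer (x from 0 to 2): 264.

Therefore ∮_C P dx + Q dy = 264.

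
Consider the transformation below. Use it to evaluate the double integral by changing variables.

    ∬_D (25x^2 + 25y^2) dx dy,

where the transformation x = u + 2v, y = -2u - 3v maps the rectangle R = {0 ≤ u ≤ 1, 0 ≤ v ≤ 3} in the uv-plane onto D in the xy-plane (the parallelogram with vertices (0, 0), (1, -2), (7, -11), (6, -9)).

Compute the Jacobian determinant of (x, y) with respect to (u, v):

    ∂(x,y)/∂(u,v) = | 1  2 | = (1)(-3) - (2)(-2) = 1.
                   | -2  -3 |

Its absolute value is |J| = 1 (the area scaling factor).

Substituting x = u + 2v, y = -2u - 3v into the integrand,

    25x^2 + 25y^2 → 125u^2 + 400u v + 325v^2,

so the integral becomes

    ∬_R (125u^2 + 400u v + 325v^2) · |J| du dv = ∫_0^1 ∫_0^3 (125u^2 + 400u v + 325v^2) dv du.

Inner (v): 375u^2 + 1800u + 2925.
Outer (u): 3950.

Therefore ∬_D (25x^2 + 25y^2) dx dy = 3950.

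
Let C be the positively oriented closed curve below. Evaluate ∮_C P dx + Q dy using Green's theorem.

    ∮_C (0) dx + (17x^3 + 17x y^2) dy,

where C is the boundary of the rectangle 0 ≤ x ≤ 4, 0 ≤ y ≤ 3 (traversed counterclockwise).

Green's theorem converts the closed line integral into a double integral over the enclosed region D:

    ∮_C P dx + Q dy = ∬_D (∂Q/∂x - ∂P/∂y) dA.

Here P = 0, Q = 17x^3 + 17x y^2, so

    ∂Q/∂x = 51x^2 + 17y^2,    ∂P/∂y = 0,
    ∂Q/∂x - ∂P/∂y = 51x^2 + 17y^2.

D is the region 0 ≤ x ≤ 4, 0 ≤ y ≤ 3. Evaluating the double integral:

    ∬_D (51x^2 + 17y^2) dA = ∫_0^{4} ∫_0^{3} (51x^2 + 17y^2) dy dx.

Inner (y from 0 to 3): 153x^2 + 153.
Outer (x from 0 to 4): 3876.

Therefore ∮_C P dx + Q dy = 3876.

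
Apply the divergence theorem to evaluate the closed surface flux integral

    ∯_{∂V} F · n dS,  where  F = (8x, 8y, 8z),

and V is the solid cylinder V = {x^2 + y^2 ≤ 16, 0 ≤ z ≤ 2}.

By the divergence theorem,

    ∯_{∂V} F · n dS = ∭_V (∇ · F) dV.

Compute the divergence:
    ∇ · F = ∂F_x/∂x + ∂F_y/∂y + ∂F_z/∂z = 8 + 8 + 8 = 24.

In cylindrical coordinates, x = r cos(θ), y = r sin(θ), z = z, dV = r dr dθ dz, with 0 ≤ r ≤ 4, 0 ≤ θ ≤ 2π, 0 ≤ z ≤ 2.

The integrand, after substitution and multiplying by the volume element, becomes (24) · r, so

    ∭_V (∇·F) dV = ∫_0^{2π} ∫_0^{4} ∫_0^{2} (24) · r dz dr dθ.

Inner (z from 0 to 2): 48r.
Middle (r from 0 to 4): 384.
Outer (θ from 0 to 2π): 768π.

Therefore ∯_{∂V} F · n dS = 768π.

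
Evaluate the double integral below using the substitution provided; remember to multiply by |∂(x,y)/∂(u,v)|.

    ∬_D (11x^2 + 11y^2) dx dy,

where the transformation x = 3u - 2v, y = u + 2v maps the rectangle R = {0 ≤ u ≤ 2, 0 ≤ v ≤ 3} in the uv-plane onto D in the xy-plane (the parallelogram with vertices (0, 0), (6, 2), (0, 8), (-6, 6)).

Compute the Jacobian determinant of (x, y) with respect to (u, v):

    ∂(x,y)/∂(u,v) = | 3  -2 | = (3)(2) - (-2)(1) = 8.
                   | 1  2 |

Its absolute value is |J| = 8 (the area scaling factor).

Substituting x = 3u - 2v, y = u + 2v into the integrand,

    11x^2 + 11y^2 → 110u^2 - 88u v + 88v^2,

so the integral becomes

    ∬_R (110u^2 - 88u v + 88v^2) · |J| du dv = ∫_0^2 ∫_0^3 (880u^2 - 704u v + 704v^2) dv du.

Inner (v): 2640u^2 - 3168u + 6336.
Outer (u): 13376.

Therefore ∬_D (11x^2 + 11y^2) dx dy = 13376.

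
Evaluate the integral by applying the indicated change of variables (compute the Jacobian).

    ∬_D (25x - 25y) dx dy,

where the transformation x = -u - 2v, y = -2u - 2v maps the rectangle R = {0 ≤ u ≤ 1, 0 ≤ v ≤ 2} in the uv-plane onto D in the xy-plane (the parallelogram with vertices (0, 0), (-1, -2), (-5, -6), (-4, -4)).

Compute the Jacobian determinant of (x, y) with respect to (u, v):

    ∂(x,y)/∂(u,v) = | -1  -2 | = (-1)(-2) - (-2)(-2) = -2.
                   | -2  -2 |

Its absolute value is |J| = 2 (the area scaling factor).

Substituting x = -u - 2v, y = -2u - 2v into the integrand,

    25x - 25y → 25u,

so the integral becomes

    ∬_R (25u) · |J| du dv = ∫_0^1 ∫_0^2 (50u) dv du.

Inner (v): 100u.
Outer (u): 50.

Therefore ∬_D (25x - 25y) dx dy = 50.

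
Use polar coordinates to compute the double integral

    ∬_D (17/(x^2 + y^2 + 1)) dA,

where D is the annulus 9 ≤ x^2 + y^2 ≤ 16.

The region D is 3 ≤ r ≤ 4, 0 ≤ θ ≤ 2π in polar coordinates, where x = r cos(θ), y = r sin(θ), and dA = r dr dθ.

Under the substitution, the integrand becomes 17/(r^2 + 1), so

    ∬_D (17/(x^2 + y^2 + 1)) dA = ∫_{0}^{2π} ∫_{3}^{4} (17/(r^2 + 1)) · r dr dθ.

Inner integral (in r): ∫_{3}^{4} (17/(r^2 + 1)) · r dr = log(6975757441sqrt(170)/1000000000).

Outer integral (in θ): ∫_{0}^{2π} (log(6975757441sqrt(170)/1000000000)) dθ = log((6975757441sqrt(170)/1000000000)^(2π)).

Therefore ∬_D (17/(x^2 + y^2 + 1)) dA = log((6975757441sqrt(170)/1000000000)^(2π)).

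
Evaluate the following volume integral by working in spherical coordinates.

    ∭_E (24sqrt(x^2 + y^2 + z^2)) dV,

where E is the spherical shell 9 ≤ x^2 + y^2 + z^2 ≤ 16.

In spherical coordinates, x = ρ sin(φ) cos(θ), y = ρ sin(φ) sin(θ), z = ρ cos(φ), and dV = ρ^2 sin(φ) dρ dφ dθ.

The integrand becomes 24ρ, so

    ∭_E (24sqrt(x^2 + y^2 + z^2)) dV = ∫_{0}^{2π} ∫_{0}^{π} ∫_{3}^{4} (24ρ) · ρ^2 sin(φ) dρ dφ dθ.

Inner (ρ): 1050sin(φ).
Middle (φ): 2100.
Outer (θ): 4200π.

Therefore the triple integral equals 4200π.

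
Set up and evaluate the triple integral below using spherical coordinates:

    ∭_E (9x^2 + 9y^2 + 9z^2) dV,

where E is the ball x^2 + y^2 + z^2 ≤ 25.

In spherical coordinates, x = ρ sin(φ) cos(θ), y = ρ sin(φ) sin(θ), z = ρ cos(φ), and dV = ρ^2 sin(φ) dρ dφ dθ.

The integrand becomes 9ρ^2, so

    ∭_E (9x^2 + 9y^2 + 9z^2) dV = ∫_{0}^{2π} ∫_{0}^{π} ∫_{0}^{5} (9ρ^2) · ρ^2 sin(φ) dρ dφ dθ.

Inner (ρ): 5625sin(φ).
Middle (φ): 11250.
Outer (θ): 22500π.

Therefore the triple integral equals 22500π.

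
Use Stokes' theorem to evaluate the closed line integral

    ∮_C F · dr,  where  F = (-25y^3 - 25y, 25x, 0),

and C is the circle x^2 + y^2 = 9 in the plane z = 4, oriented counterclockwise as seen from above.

Let S be the flat disk x^2 + y^2 ≤ 9 in the plane z = 4, with upward unit normal n̂ = ẑ. By Stokes' theorem,

    ∮_C F · dr = ∬_S (∇ × F) · n̂ dS = ∬_D (curl F)_z dA,

where D is the disk x^2 + y^2 ≤ 9.

Compute the curl of F = (-25y^3 - 25y, 25x, 0):
    (∇ × F)_x = ∂F_z/∂y - ∂F_y/∂z = 0,
    (∇ × F)_y = ∂F_x/∂z - ∂F_z/∂x = 0,
    (∇ × F)_z = ∂F_y/∂x - ∂F_x/∂y = 75y^2 + 50.

On z = 4, (curl F)_z = 75y^2 + 50.

Convert to polar (x = r cos θ, y = r sin θ, dA = r dr dθ); the integrand becomes 75r^2sin(θ)^2 + 50, so

    ∬_D (curl F)_z dA = ∫_0^{2π} ∫_0^{3} (75r^2sin(θ)^2 + 50) · r dr dθ.

Inner (r from 0 to 3): 6075sin(θ)^2/4 + 225.
Outer (θ from 0 to 2π): 7875π/4.

Therefore ∮_C F · dr = 7875π/4.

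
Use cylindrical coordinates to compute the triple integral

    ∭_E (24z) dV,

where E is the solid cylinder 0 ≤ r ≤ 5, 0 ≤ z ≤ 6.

In cylindrical coordinates, x = r cos(θ), y = r sin(θ), z = z, and dV = r dr dθ dz.

The integrand becomes 24z, so

    ∭_E (24z) dV = ∫_{0}^{2π} ∫_{0}^{5} ∫_{0}^{6} (24z) · r dz dr dθ.

Inner (z): 432r.
Middle (r from 0 to 5): 5400.
Outer (θ): 10800π.

Therefore the triple integral equals 10800π.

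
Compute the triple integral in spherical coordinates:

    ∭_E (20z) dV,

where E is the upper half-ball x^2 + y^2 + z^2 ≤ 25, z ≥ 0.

In spherical coordinates, x = ρ sin(φ) cos(θ), y = ρ sin(φ) sin(θ), z = ρ cos(φ), and dV = ρ^2 sin(φ) dρ dφ dθ.

The integrand becomes 20ρ cos(φ), so

    ∭_E (20z) dV = ∫_{0}^{2π} ∫_{0}^{π/2} ∫_{0}^{5} (20ρ cos(φ)) · ρ^2 sin(φ) dρ dφ dθ.

Inner (ρ): 3125sin(2φ)/2.
Middle (φ): 3125/2.
Outer (θ): 3125π.

Therefore the triple integral equals 3125π.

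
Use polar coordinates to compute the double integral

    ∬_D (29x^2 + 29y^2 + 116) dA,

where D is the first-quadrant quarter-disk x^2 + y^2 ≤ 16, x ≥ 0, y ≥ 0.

The region D is 0 ≤ r ≤ 4, 0 ≤ θ ≤ π/2 in polar coordinates, where x = r cos(θ), y = r sin(θ), and dA = r dr dθ.

Under the substitution, the integrand becomes 29r^2 + 116, so

    ∬_D (29x^2 + 29y^2 + 116) dA = ∫_{0}^{π/2} ∫_{0}^{4} (29r^2 + 116) · r dr dθ.

Inner integral (in r): ∫_{0}^{4} (29r^2 + 116) · r dr = 2784.

Outer integral (in θ): ∫_{0}^{π/2} (2784) dθ = 1392π.

Therefore ∬_D (29x^2 + 29y^2 + 116) dA = 1392π.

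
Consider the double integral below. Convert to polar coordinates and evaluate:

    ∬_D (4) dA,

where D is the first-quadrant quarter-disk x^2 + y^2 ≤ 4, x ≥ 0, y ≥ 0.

The region D is 0 ≤ r ≤ 2, 0 ≤ θ ≤ π/2 in polar coordinates, where x = r cos(θ), y = r sin(θ), and dA = r dr dθ.

Under the substitution, the integrand becomes 4, so

    ∬_D (4) dA = ∫_{0}^{π/2} ∫_{0}^{2} (4) · r dr dθ.

Inner integral (in r): ∫_{0}^{2} (4) · r dr = 8.

Outer integral (in θ): ∫_{0}^{π/2} (8) dθ = 4π.

Therefore ∬_D (4) dA = 4π.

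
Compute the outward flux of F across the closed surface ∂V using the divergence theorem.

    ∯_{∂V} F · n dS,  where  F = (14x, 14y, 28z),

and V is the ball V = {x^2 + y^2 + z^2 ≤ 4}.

By the divergence theorem,

    ∯_{∂V} F · n dS = ∭_V (∇ · F) dV.

Compute the divergence:
    ∇ · F = ∂F_x/∂x + ∂F_y/∂y + ∂F_z/∂z = 14 + 14 + 28 = 56.

In spherical coordinates, x = ρ sin(φ) cos(θ), y = ρ sin(φ) sin(θ), z = ρ cos(φ), dV = ρ^2 sin(φ) dρ dφ dθ, with 0 ≤ ρ ≤ 2, 0 ≤ φ ≤ π, 0 ≤ θ ≤ 2π.

The integrand, after substitution and multiplying by the volume element, becomes (56) · ρ^2 sin(φ), so

    ∭_V (∇·F) dV = ∫_0^{2π} ∫_0^{π} ∫_0^{2} (56) · ρ^2 sin(φ) dρ dφ dθ.

Inner (ρ from 0 to 2): 448sin(φ)/3.
Middle (φ from 0 to π): 896/3.
Outer (θ from 0 to 2π): 1792π/3.

Therefore ∯_{∂V} F · n dS = 1792π/3.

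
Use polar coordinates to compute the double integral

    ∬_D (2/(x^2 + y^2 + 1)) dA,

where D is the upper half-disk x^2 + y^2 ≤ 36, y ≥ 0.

The region D is 0 ≤ r ≤ 6, 0 ≤ θ ≤ π in polar coordinates, where x = r cos(θ), y = r sin(θ), and dA = r dr dθ.

Under the substitution, the integrand becomes 2/(r^2 + 1), so

    ∬_D (2/(x^2 + y^2 + 1)) dA = ∫_{0}^{π} ∫_{0}^{6} (2/(r^2 + 1)) · r dr dθ.

Inner integral (in r): ∫_{0}^{6} (2/(r^2 + 1)) · r dr = log(37).

Outer integral (in θ): ∫_{0}^{π} (log(37)) dθ = π log(37).

Therefore ∬_D (2/(x^2 + y^2 + 1)) dA = π log(37).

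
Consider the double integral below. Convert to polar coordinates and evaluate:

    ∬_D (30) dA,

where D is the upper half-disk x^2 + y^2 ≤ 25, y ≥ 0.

The region D is 0 ≤ r ≤ 5, 0 ≤ θ ≤ π in polar coordinates, where x = r cos(θ), y = r sin(θ), and dA = r dr dθ.

Under the substitution, the integrand becomes 30, so

    ∬_D (30) dA = ∫_{0}^{π} ∫_{0}^{5} (30) · r dr dθ.

Inner integral (in r): ∫_{0}^{5} (30) · r dr = 375.

Outer integral (in θ): ∫_{0}^{π} (375) dθ = 375π.

Therefore ∬_D (30) dA = 375π.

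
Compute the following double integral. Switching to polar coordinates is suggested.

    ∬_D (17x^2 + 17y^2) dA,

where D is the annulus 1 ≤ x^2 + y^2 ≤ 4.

The region D is 1 ≤ r ≤ 2, 0 ≤ θ ≤ 2π in polar coordinates, where x = r cos(θ), y = r sin(θ), and dA = r dr dθ.

Under the substitution, the integrand becomes 17r^2, so

    ∬_D (17x^2 + 17y^2) dA = ∫_{0}^{2π} ∫_{1}^{2} (17r^2) · r dr dθ.

Inner integral (in r): ∫_{1}^{2} (17r^2) · r dr = 255/4.

Outer integral (in θ): ∫_{0}^{2π} (255/4) dθ = 255π/2.

Therefore ∬_D (17x^2 + 17y^2) dA = 255π/2.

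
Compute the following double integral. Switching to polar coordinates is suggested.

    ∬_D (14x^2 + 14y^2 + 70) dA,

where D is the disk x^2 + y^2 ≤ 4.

The region D is 0 ≤ r ≤ 2, 0 ≤ θ ≤ 2π in polar coordinates, where x = r cos(θ), y = r sin(θ), and dA = r dr dθ.

Under the substitution, the integrand becomes 14r^2 + 70, so

    ∬_D (14x^2 + 14y^2 + 70) dA = ∫_{0}^{2π} ∫_{0}^{2} (14r^2 + 70) · r dr dθ.

Inner integral (in r): ∫_{0}^{2} (14r^2 + 70) · r dr = 196.

Outer integral (in θ): ∫_{0}^{2π} (196) dθ = 392π.

Therefore ∬_D (14x^2 + 14y^2 + 70) dA = 392π.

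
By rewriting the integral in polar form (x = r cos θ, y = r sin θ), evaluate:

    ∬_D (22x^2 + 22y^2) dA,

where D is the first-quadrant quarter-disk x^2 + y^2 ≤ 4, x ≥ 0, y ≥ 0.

The region D is 0 ≤ r ≤ 2, 0 ≤ θ ≤ π/2 in polar coordinates, where x = r cos(θ), y = r sin(θ), and dA = r dr dθ.

Under the substitution, the integrand becomes 22r^2, so

    ∬_D (22x^2 + 22y^2) dA = ∫_{0}^{π/2} ∫_{0}^{2} (22r^2) · r dr dθ.

Inner integral (in r): ∫_{0}^{2} (22r^2) · r dr = 88.

Outer integral (in θ): ∫_{0}^{π/2} (88) dθ = 44π.

Therefore ∬_D (22x^2 + 22y^2) dA = 44π.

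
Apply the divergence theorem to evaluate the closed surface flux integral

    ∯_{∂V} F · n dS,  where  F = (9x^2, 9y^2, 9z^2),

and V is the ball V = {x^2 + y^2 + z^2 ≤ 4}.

By the divergence theorem,

    ∯_{∂V} F · n dS = ∭_V (∇ · F) dV.

Compute the divergence:
    ∇ · F = ∂F_x/∂x + ∂F_y/∂y + ∂F_z/∂z = 18x + 18y + 18z.

In spherical coordinates, x = ρ sin(φ) cos(θ), y = ρ sin(φ) sin(θ), z = ρ cos(φ), dV = ρ^2 sin(φ) dρ dφ dθ, with 0 ≤ ρ ≤ 2, 0 ≤ φ ≤ π, 0 ≤ θ ≤ 2π.

The integrand, after substitution and multiplying by the volume element, becomes (18ρ (sqrt(2)sin(φ)sin(θ + π/4) + cos(φ))) · ρ^2 sin(φ), so

    ∭_V (∇·F) dV = ∫_0^{2π} ∫_0^{π} ∫_0^{2} (18ρ (sqrt(2)sin(φ)sin(θ + π/4) + cos(φ))) · ρ^2 sin(φ) dρ dφ dθ.

Inner (ρ from 0 to 2): 72(sqrt(2)sin(φ)sin(θ + π/4) + cos(φ))sin(φ).
Middle (φ from 0 to π): 36sqrt(2)π sin(θ + π/4).
Outer (θ from 0 to 2π): 0.

Therefore ∯_{∂V} F · n dS = 0.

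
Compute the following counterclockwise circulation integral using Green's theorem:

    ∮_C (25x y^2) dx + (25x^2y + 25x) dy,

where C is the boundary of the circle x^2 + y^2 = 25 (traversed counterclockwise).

Green's theorem converts the closed line integral into a double integral over the enclosed region D:

    ∮_C P dx + Q dy = ∬_D (∂Q/∂x - ∂P/∂y) dA.

Here P = 25x y^2, Q = 25x^2y + 25x, so

    ∂Q/∂x = 50x y + 25,    ∂P/∂y = 50x y,
    ∂Q/∂x - ∂P/∂y = 25.

D is the region x^2 + y^2 ≤ 25. Evaluating the double integral:

In polar coordinates (x = r cos θ, y = r sin θ, dA = r dr dθ) the integrand becomes 25, so

    ∬_D (25) dA = ∫_0^{2π} ∫_0^{5} (25) · r dr dθ.

Inner (r from 0 to 5): 625/2.
Outer (θ from 0 to 2π): 625π.

Therefore ∮_C P dx + Q dy = 625π.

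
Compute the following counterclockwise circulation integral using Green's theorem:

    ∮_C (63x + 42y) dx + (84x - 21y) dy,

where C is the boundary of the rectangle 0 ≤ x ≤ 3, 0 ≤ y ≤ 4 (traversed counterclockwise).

Green's theorem converts the closed line integral into a double integral over the enclosed region D:

    ∮_C P dx + Q dy = ∬_D (∂Q/∂x - ∂P/∂y) dA.

Here P = 63x + 42y, Q = 84x - 21y, so

    ∂Q/∂x = 84,    ∂P/∂y = 42,
    ∂Q/∂x - ∂P/∂y = 42.

D is the region 0 ≤ x ≤ 3, 0 ≤ y ≤ 4. Evaluating the double integral:

    ∬_D (42) dA = ∫_0^{3} ∫_0^{4} (42) dy dx.

Inner (y from 0 to 4): 168.
Outer (x from 0 to 3): 504.

Therefore ∮_C P dx + Q dy = 504.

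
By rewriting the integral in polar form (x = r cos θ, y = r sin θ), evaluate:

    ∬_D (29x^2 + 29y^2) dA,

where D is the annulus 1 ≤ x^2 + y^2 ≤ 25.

The region D is 1 ≤ r ≤ 5, 0 ≤ θ ≤ 2π in polar coordinates, where x = r cos(θ), y = r sin(θ), and dA = r dr dθ.

Under the substitution, the integrand becomes 29r^2, so

    ∬_D (29x^2 + 29y^2) dA = ∫_{0}^{2π} ∫_{1}^{5} (29r^2) · r dr dθ.

Inner integral (in r): ∫_{1}^{5} (29r^2) · r dr = 4524.

Outer integral (in θ): ∫_{0}^{2π} (4524) dθ = 9048π.

Therefore ∬_D (29x^2 + 29y^2) dA = 9048π.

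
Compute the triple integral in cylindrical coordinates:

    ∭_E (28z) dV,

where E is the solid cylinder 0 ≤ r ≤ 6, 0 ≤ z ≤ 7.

In cylindrical coordinates, x = r cos(θ), y = r sin(θ), z = z, and dV = r dr dθ dz.

The integrand becomes 28z, so

    ∭_E (28z) dV = ∫_{0}^{2π} ∫_{0}^{6} ∫_{0}^{7} (28z) · r dz dr dθ.

Inner (z): 686r.
Middle (r from 0 to 6): 12348.
Outer (θ): 24696π.

Therefore the triple integral equals 24696π.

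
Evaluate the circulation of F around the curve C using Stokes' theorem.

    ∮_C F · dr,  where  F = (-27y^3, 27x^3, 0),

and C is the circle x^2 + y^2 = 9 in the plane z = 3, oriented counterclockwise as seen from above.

Let S be the flat disk x^2 + y^2 ≤ 9 in the plane z = 3, with upward unit normal n̂ = ẑ. By Stokes' theorem,

    ∮_C F · dr = ∬_S (∇ × F) · n̂ dS = ∬_D (curl F)_z dA,

where D is the disk x^2 + y^2 ≤ 9.

Compute the curl of F = (-27y^3, 27x^3, 0):
    (∇ × F)_x = ∂F_z/∂y - ∂F_y/∂z = 0,
    (∇ × F)_y = ∂F_x/∂z - ∂F_z/∂x = 0,
    (∇ × F)_z = ∂F_y/∂x - ∂F_x/∂y = 81x^2 + 81y^2.

On z = 3, (curl F)_z = 81x^2 + 81y^2.

Convert to polar (x = r cos θ, y = r sin θ, dA = r dr dθ); the integrand becomes 81r^2, so

    ∬_D (curl F)_z dA = ∫_0^{2π} ∫_0^{3} (81r^2) · r dr dθ.

Inner (r from 0 to 3): 6561/4.
Outer (θ from 0 to 2π): 6561π/2.

Therefore ∮_C F · dr = 6561π/2.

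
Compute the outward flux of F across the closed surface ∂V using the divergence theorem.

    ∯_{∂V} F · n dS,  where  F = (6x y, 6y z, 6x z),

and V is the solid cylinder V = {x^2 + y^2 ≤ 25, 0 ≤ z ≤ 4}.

By the divergence theorem,

    ∯_{∂V} F · n dS = ∭_V (∇ · F) dV.

Compute the divergence:
    ∇ · F = ∂F_x/∂x + ∂F_y/∂y + ∂F_z/∂z = 6y + 6z + 6x = 6x + 6y + 6z.

In cylindrical coordinates, x = r cos(θ), y = r sin(θ), z = z, dV = r dr dθ dz, with 0 ≤ r ≤ 5, 0 ≤ θ ≤ 2π, 0 ≤ z ≤ 4.

The integrand, after substitution and multiplying by the volume element, becomes (6sqrt(2)r sin(θ + π/4) + 6z) · r, so

    ∭_V (∇·F) dV = ∫_0^{2π} ∫_0^{5} ∫_0^{4} (6sqrt(2)r sin(θ + π/4) + 6z) · r dz dr dθ.

Inner (z from 0 to 4): 24r (sqrt(2)r sin(θ + π/4) + 2).
Middle (r from 0 to 5): 1000sqrt(2)sin(θ + π/4) + 600.
Outer (θ from 0 to 2π): 1200π.

Therefore ∯_{∂V} F · n dS = 1200π.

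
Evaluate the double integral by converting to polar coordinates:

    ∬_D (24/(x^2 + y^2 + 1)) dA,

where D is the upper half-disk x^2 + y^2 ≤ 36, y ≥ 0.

The region D is 0 ≤ r ≤ 6, 0 ≤ θ ≤ π in polar coordinates, where x = r cos(θ), y = r sin(θ), and dA = r dr dθ.

Under the substitution, the integrand becomes 24/(r^2 + 1), so

    ∬_D (24/(x^2 + y^2 + 1)) dA = ∫_{0}^{π} ∫_{0}^{6} (24/(r^2 + 1)) · r dr dθ.

Inner integral (in r): ∫_{0}^{6} (24/(r^2 + 1)) · r dr = log(6582952005840035281).

Outer integral (in θ): ∫_{0}^{π} (log(6582952005840035281)) dθ = log(6582952005840035281^π).

Therefore ∬_D (24/(x^2 + y^2 + 1)) dA = log(6582952005840035281^π).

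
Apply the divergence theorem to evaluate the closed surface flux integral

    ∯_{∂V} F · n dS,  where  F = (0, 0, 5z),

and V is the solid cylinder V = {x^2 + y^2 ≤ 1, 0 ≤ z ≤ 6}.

By the divergence theorem,

    ∯_{∂V} F · n dS = ∭_V (∇ · F) dV.

Compute the divergence:
    ∇ · F = ∂F_x/∂x + ∂F_y/∂y + ∂F_z/∂z = 0 + 0 + 5 = 5.

In cylindrical coordinates, x = r cos(θ), y = r sin(θ), z = z, dV = r dr dθ dz, with 0 ≤ r ≤ 1, 0 ≤ θ ≤ 2π, 0 ≤ z ≤ 6.

The integrand, after substitution and multiplying by the volume element, becomes (5) · r, so

    ∭_V (∇·F) dV = ∫_0^{2π} ∫_0^{1} ∫_0^{6} (5) · r dz dr dθ.

Inner (z from 0 to 6): 30r.
Middle (r from 0 to 1): 15.
Outer (θ from 0 to 2π): 30π.

Therefore ∯_{∂V} F · n dS = 30π.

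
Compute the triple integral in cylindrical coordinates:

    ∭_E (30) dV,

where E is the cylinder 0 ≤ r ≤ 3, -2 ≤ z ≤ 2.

In cylindrical coordinates, x = r cos(θ), y = r sin(θ), z = z, and dV = r dr dθ dz.

The integrand becomes 30, so

    ∭_E (30) dV = ∫_{0}^{2π} ∫_{0}^{3} ∫_{-2}^{2} (30) · r dz dr dθ.

Inner (z): 120r.
Middle (r from 0 to 3): 540.
Outer (θ): 1080π.

Therefore the triple integral equals 1080π.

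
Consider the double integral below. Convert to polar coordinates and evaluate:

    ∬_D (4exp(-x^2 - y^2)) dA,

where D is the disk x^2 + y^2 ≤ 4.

The region D is 0 ≤ r ≤ 2, 0 ≤ θ ≤ 2π in polar coordinates, where x = r cos(θ), y = r sin(θ), and dA = r dr dθ.

Under the substitution, the integrand becomes 4exp(-r^2), so

    ∬_D (4exp(-x^2 - y^2)) dA = ∫_{0}^{2π} ∫_{0}^{2} (4exp(-r^2)) · r dr dθ.

Inner integral (in r): ∫_{0}^{2} (4exp(-r^2)) · r dr = 2 - 2exp(-4).

Outer integral (in θ): ∫_{0}^{2π} (2 - 2exp(-4)) dθ = -4π exp(-4) + 4π.

Therefore ∬_D (4exp(-x^2 - y^2)) dA = -4π exp(-4) + 4π.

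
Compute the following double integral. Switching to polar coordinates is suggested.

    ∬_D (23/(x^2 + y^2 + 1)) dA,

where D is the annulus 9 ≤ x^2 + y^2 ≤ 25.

The region D is 3 ≤ r ≤ 5, 0 ≤ θ ≤ 2π in polar coordinates, where x = r cos(θ), y = r sin(θ), and dA = r dr dθ.

Under the substitution, the integrand becomes 23/(r^2 + 1), so

    ∬_D (23/(x^2 + y^2 + 1)) dA = ∫_{0}^{2π} ∫_{3}^{5} (23/(r^2 + 1)) · r dr dθ.

Inner integral (in r): ∫_{3}^{5} (23/(r^2 + 1)) · r dr = log(1792160394037sqrt(65)/244140625).

Outer integral (in θ): ∫_{0}^{2π} (log(1792160394037sqrt(65)/244140625)) dθ = log((1792160394037sqrt(65)/244140625)^(2π)).

Therefore ∬_D (23/(x^2 + y^2 + 1)) dA = log((1792160394037sqrt(65)/244140625)^(2π)).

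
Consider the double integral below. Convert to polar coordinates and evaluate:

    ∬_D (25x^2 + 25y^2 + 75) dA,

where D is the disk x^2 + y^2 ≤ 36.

The region D is 0 ≤ r ≤ 6, 0 ≤ θ ≤ 2π in polar coordinates, where x = r cos(θ), y = r sin(θ), and dA = r dr dθ.

Under the substitution, the integrand becomes 25r^2 + 75, so

    ∬_D (25x^2 + 25y^2 + 75) dA = ∫_{0}^{2π} ∫_{0}^{6} (25r^2 + 75) · r dr dθ.

Inner integral (in r): ∫_{0}^{6} (25r^2 + 75) · r dr = 9450.

Outer integral (in θ): ∫_{0}^{2π} (9450) dθ = 18900π.

Therefore ∬_D (25x^2 + 25y^2 + 75) dA = 18900π.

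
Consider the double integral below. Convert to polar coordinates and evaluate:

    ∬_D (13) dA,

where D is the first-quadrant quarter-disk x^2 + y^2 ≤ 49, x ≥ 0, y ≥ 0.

The region D is 0 ≤ r ≤ 7, 0 ≤ θ ≤ π/2 in polar coordinates, where x = r cos(θ), y = r sin(θ), and dA = r dr dθ.

Under the substitution, the integrand becomes 13, so

    ∬_D (13) dA = ∫_{0}^{π/2} ∫_{0}^{7} (13) · r dr dθ.

Inner integral (in r): ∫_{0}^{7} (13) · r dr = 637/2.

Outer integral (in θ): ∫_{0}^{π/2} (637/2) dθ = 637π/4.

Therefore ∬_D (13) dA = 637π/4.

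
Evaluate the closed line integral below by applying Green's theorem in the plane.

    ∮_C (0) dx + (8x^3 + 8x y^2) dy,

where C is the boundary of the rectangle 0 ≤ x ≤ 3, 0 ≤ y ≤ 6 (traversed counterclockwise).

Green's theorem converts the closed line integral into a double integral over the enclosed region D:

    ∮_C P dx + Q dy = ∬_D (∂Q/∂x - ∂P/∂y) dA.

Here P = 0, Q = 8x^3 + 8x y^2, so

    ∂Q/∂x = 24x^2 + 8y^2,    ∂P/∂y = 0,
    ∂Q/∂x - ∂P/∂y = 24x^2 + 8y^2.

D is the region 0 ≤ x ≤ 3, 0 ≤ y ≤ 6. Evaluating the double integral:

    ∬_D (24x^2 + 8y^2) dA = ∫_0^{3} ∫_0^{6} (24x^2 + 8y^2) dy dx.

Inner (y from 0 to 6): 144x^2 + 576.
Outer (x from 0 to 3): 3024.

Therefore ∮_C P dx + Q dy = 3024.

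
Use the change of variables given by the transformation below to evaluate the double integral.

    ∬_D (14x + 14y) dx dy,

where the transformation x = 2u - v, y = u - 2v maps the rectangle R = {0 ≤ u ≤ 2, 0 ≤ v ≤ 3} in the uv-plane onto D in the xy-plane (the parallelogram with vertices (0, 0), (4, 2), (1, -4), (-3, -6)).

Compute the Jacobian determinant of (x, y) with respect to (u, v):

    ∂(x,y)/∂(u,v) = | 2  -1 | = (2)(-2) - (-1)(1) = -3.
                   | 1  -2 |

Its absolute value is |J| = 3 (the area scaling factor).

Substituting x = 2u - v, y = u - 2v into the integrand,

    14x + 14y → 42u - 42v,

so the integral becomes

    ∬_R (42u - 42v) · |J| du dv = ∫_0^2 ∫_0^3 (126u - 126v) dv du.

Inner (v): 378u - 567.
Outer (u): -378.

Therefore ∬_D (14x + 14y) dx dy = -378.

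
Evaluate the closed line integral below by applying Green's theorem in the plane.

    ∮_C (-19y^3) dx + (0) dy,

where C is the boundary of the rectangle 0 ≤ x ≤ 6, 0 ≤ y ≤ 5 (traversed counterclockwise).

Green's theorem converts the closed line integral into a double integral over the enclosed region D:

    ∮_C P dx + Q dy = ∬_D (∂Q/∂x - ∂P/∂y) dA.

Here P = -19y^3, Q = 0, so

    ∂Q/∂x = 0,    ∂P/∂y = -57y^2,
    ∂Q/∂x - ∂P/∂y = 57y^2.

D is the region 0 ≤ x ≤ 6, 0 ≤ y ≤ 5. Evaluating the double integral:

    ∬_D (57y^2) dA = ∫_0^{6} ∫_0^{5} (57y^2) dy dx.

Inner (y from 0 to 5): 2375.
Outer (x from 0 to 6): 14250.

Therefore ∮_C P dx + Q dy = 14250.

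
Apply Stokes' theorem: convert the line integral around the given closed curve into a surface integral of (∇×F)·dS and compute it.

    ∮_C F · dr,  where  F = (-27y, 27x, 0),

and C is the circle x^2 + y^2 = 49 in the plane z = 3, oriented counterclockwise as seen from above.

Let S be the flat disk x^2 + y^2 ≤ 49 in the plane z = 3, with upward unit normal n̂ = ẑ. By Stokes' theorem,

    ∮_C F · dr = ∬_S (∇ × F) · n̂ dS = ∬_D (curl F)_z dA,

where D is the disk x^2 + y^2 ≤ 49.

Compute the curl of F = (-27y, 27x, 0):
    (∇ × F)_x = ∂F_z/∂y - ∂F_y/∂z = 0,
    (∇ × F)_y = ∂F_x/∂z - ∂F_z/∂x = 0,
    (∇ × F)_z = ∂F_y/∂x - ∂F_x/∂y = 54.

On z = 3, (curl F)_z = 54.

Convert to polar (x = r cos θ, y = r sin θ, dA = r dr dθ); the integrand becomes 54, so

    ∬_D (curl F)_z dA = ∫_0^{2π} ∫_0^{7} (54) · r dr dθ.

Inner (r from 0 to 7): 1323.
Outer (θ from 0 to 2π): 2646π.

Therefore ∮_C F · dr = 2646π.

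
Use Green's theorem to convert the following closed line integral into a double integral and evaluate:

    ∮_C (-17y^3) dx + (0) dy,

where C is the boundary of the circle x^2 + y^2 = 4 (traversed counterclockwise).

Green's theorem converts the closed line integral into a double integral over the enclosed region D:

    ∮_C P dx + Q dy = ∬_D (∂Q/∂x - ∂P/∂y) dA.

Here P = -17y^3, Q = 0, so

    ∂Q/∂x = 0,    ∂P/∂y = -51y^2,
    ∂Q/∂x - ∂P/∂y = 51y^2.

D is the region x^2 + y^2 ≤ 4. Evaluating the double integral:

In polar coordinates (x = r cos θ, y = r sin θ, dA = r dr dθ) the integrand becomes 51r^2sin(θ)^2, so

    ∬_D (51y^2) dA = ∫_0^{2π} ∫_0^{2} (51r^2sin(θ)^2) · r dr dθ.

Inner (r from 0 to 2): 204sin(θ)^2.
Outer (θ from 0 to 2π): 204π.

Therefore ∮_C P dx + Q dy = 204π.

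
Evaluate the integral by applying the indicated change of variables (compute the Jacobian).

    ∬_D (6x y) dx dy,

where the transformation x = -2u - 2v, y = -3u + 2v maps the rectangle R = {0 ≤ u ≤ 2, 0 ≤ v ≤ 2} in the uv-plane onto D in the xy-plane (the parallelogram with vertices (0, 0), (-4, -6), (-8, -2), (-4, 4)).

Compute the Jacobian determinant of (x, y) with respect to (u, v):

    ∂(x,y)/∂(u,v) = | -2  -2 | = (-2)(2) - (-2)(-3) = -10.
                   | -3  2 |

Its absolute value is |J| = 10 (the area scaling factor).

Substituting x = -2u - 2v, y = -3u + 2v into the integrand,

    6x y → 36u^2 + 12u v - 24v^2,

so the integral becomes

    ∬_R (36u^2 + 12u v - 24v^2) · |J| du dv = ∫_0^2 ∫_0^2 (360u^2 + 120u v - 240v^2) dv du.

Inner (v): 720u^2 + 240u - 640.
Outer (u): 1120.

Therefore ∬_D (6x y) dx dy = 1120.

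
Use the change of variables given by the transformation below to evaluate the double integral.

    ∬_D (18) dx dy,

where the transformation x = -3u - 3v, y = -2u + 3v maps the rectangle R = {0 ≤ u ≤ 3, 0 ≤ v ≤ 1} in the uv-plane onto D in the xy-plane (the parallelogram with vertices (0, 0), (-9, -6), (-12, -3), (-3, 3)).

Compute the Jacobian determinant of (x, y) with respect to (u, v):

    ∂(x,y)/∂(u,v) = | -3  -3 | = (-3)(3) - (-3)(-2) = -15.
                   | -2  3 |

Its absolute value is |J| = 15 (the area scaling factor).

Substituting x = -3u - 3v, y = -2u + 3v into the integrand,

    18 → 18,

so the integral becomes

    ∬_R (18) · |J| du dv = ∫_0^3 ∫_0^1 (270) dv du.

Inner (v): 270.
Outer (u): 810.

Therefore ∬_D (18) dx dy = 810.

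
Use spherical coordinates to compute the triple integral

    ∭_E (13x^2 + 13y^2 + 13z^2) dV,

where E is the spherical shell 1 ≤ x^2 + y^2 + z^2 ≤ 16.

In spherical coordinates, x = ρ sin(φ) cos(θ), y = ρ sin(φ) sin(θ), z = ρ cos(φ), and dV = ρ^2 sin(φ) dρ dφ dθ.

The integrand becomes 13ρ^2, so

    ∭_E (13x^2 + 13y^2 + 13z^2) dV = ∫_{0}^{2π} ∫_{0}^{π} ∫_{1}^{4} (13ρ^2) · ρ^2 sin(φ) dρ dφ dθ.

Inner (ρ): 13299sin(φ)/5.
Middle (φ): 26598/5.
Outer (θ): 53196π/5.

Therefore the triple integral equals 53196π/5.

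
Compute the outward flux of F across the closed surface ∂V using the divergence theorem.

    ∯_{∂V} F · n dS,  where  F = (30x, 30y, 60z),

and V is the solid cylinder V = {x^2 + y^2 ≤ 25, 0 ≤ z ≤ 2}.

By the divergence theorem,

    ∯_{∂V} F · n dS = ∭_V (∇ · F) dV.

Compute the divergence:
    ∇ · F = ∂F_x/∂x + ∂F_y/∂y + ∂F_z/∂z = 30 + 30 + 60 = 120.

In cylindrical coordinates, x = r cos(θ), y = r sin(θ), z = z, dV = r dr dθ dz, with 0 ≤ r ≤ 5, 0 ≤ θ ≤ 2π, 0 ≤ z ≤ 2.

The integrand, after substitution and multiplying by the volume element, becomes (120) · r, so

    ∭_V (∇·F) dV = ∫_0^{2π} ∫_0^{5} ∫_0^{2} (120) · r dz dr dθ.

Inner (z from 0 to 2): 240r.
Middle (r from 0 to 5): 3000.
Outer (θ from 0 to 2π): 6000π.

Therefore ∯_{∂V} F · n dS = 6000π.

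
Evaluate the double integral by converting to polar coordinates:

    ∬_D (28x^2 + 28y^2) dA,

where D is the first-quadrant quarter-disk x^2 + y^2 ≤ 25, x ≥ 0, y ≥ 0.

The region D is 0 ≤ r ≤ 5, 0 ≤ θ ≤ π/2 in polar coordinates, where x = r cos(θ), y = r sin(θ), and dA = r dr dθ.

Under the substitution, the integrand becomes 28r^2, so

    ∬_D (28x^2 + 28y^2) dA = ∫_{0}^{π/2} ∫_{0}^{5} (28r^2) · r dr dθ.

Inner integral (in r): ∫_{0}^{5} (28r^2) · r dr = 4375.

Outer integral (in θ): ∫_{0}^{π/2} (4375) dθ = 4375π/2.

Therefore ∬_D (28x^2 + 28y^2) dA = 4375π/2.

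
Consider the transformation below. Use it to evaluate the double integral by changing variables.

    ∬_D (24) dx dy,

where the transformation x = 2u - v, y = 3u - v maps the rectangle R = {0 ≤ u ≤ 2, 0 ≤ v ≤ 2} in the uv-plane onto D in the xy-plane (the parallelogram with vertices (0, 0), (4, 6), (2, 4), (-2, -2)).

Compute the Jacobian determinant of (x, y) with respect to (u, v):

    ∂(x,y)/∂(u,v) = | 2  -1 | = (2)(-1) - (-1)(3) = 1.
                   | 3  -1 |

Its absolute value is |J| = 1 (the area scaling factor).

Substituting x = 2u - v, y = 3u - v into the integrand,

    24 → 24,

so the integral becomes

    ∬_R (24) · |J| du dv = ∫_0^2 ∫_0^2 (24) dv du.

Inner (v): 48.
Outer (u): 96.

Therefore ∬_D (24) dx dy = 96.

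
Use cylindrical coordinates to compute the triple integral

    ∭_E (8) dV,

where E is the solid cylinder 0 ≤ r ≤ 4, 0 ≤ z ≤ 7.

In cylindrical coordinates, x = r cos(θ), y = r sin(θ), z = z, and dV = r dr dθ dz.

The integrand becomes 8, so

    ∭_E (8) dV = ∫_{0}^{2π} ∫_{0}^{4} ∫_{0}^{7} (8) · r dz dr dθ.

Inner (z): 56r.
Middle (r from 0 to 4): 448.
Outer (θ): 896π.

Therefore the triple integral equals 896π.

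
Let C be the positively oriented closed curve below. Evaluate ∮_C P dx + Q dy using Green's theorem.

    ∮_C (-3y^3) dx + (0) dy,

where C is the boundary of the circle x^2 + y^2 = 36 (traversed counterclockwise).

Green's theorem converts the closed line integral into a double integral over the enclosed region D:

    ∮_C P dx + Q dy = ∬_D (∂Q/∂x - ∂P/∂y) dA.

Here P = -3y^3, Q = 0, so

    ∂Q/∂x = 0,    ∂P/∂y = -9y^2,
    ∂Q/∂x - ∂P/∂y = 9y^2.

D is the region x^2 + y^2 ≤ 36. Evaluating the double integral:

In polar coordinates (x = r cos θ, y = r sin θ, dA = r dr dθ) the integrand becomes 9r^2sin(θ)^2, so

    ∬_D (9y^2) dA = ∫_0^{2π} ∫_0^{6} (9r^2sin(θ)^2) · r dr dθ.

Inner (r from 0 to 6): 2916sin(θ)^2.
Outer (θ from 0 to 2π): 2916π.

Therefore ∮_C P dx + Q dy = 2916π.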